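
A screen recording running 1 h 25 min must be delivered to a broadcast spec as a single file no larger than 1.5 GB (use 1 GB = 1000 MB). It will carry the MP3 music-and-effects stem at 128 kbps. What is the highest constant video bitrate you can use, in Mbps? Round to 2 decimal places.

2.22 Mbps

Budget: 1.5 GB = 12000.0 Mb.
1 h 25 min = 85 min = 5100 s
Total bitrate budget: 12000.0 Mb / 5100 s = 2.353 Mbps.
Audio: 128 kbps = 0.128 Mbps.
Video: 2.353 − 0.128 = 2.225 Mbps.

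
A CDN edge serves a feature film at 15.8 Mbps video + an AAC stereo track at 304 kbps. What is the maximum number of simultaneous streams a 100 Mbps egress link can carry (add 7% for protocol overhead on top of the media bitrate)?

5

Audio: 304 kbps = 0.304 Mbps.
Per-viewer media rate: 16.104 Mbps.
On the wire with 7% overhead: 17.231 Mbps.
100 Mbps = 100.0 Mbps; 100.0 / 17.231 = 5.80 → 5 viewers.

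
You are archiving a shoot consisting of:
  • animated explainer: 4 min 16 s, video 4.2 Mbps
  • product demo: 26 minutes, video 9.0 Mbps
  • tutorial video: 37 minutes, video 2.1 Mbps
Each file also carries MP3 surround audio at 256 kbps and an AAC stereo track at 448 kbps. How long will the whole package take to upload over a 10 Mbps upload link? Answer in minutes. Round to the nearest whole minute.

38 minutes

Audio total: 256 + 448 = 704 kbps = 0.704 Mbps.
animated explainer: 4.904 Mbps × 256 s = 1255.4 Mb
product demo: 9.704 Mbps × 1560 s = 15138.2 Mb
tutorial video: 2.804 Mbps × 2220 s = 6224.9 Mb
Total: 22618.5 Mb = 2827.3 MB.
At 10 Mbps: 22618.5 / 10 = 2262 s ≈ 37.7 minutes.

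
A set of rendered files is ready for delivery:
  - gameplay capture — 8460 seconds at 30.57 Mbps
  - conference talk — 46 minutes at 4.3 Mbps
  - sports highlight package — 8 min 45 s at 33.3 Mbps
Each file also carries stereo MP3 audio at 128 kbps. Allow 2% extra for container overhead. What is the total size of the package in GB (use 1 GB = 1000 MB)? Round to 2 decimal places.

Audio: 128 kbps = 0.128 Mbps.
gameplay capture: 30.698 Mbps × 8460 s × 1.02 = 264899.2 Mb
conference talk: 4.428 Mbps × 2760 s × 1.02 = 12465.7 Mb
sports highlight package: 33.428 Mbps × 525 s × 1.02 = 17900.7 Mb
Total: 295265.6 Mb = 36908.2 MB.
= 36.91 GB.

36.91 GB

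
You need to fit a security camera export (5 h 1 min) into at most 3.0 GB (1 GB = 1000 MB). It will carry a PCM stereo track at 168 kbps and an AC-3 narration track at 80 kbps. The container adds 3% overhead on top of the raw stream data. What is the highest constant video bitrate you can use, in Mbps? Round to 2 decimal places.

1.04 Mbps

Budget: 3.0 GB = 24000.0 Mb.
Stream payload after overhead: 24000.0 / 1.03 = 23301.0 Mb.
5 h 1 min = 301 min = 18060 s
Total bitrate budget: 23301.0 Mb / 18060 s = 1.290 Mbps.
Audio total: 168 + 80 = 248 kbps = 0.248 Mbps.
Video: 1.290 − 0.248 = 1.042 Mbps.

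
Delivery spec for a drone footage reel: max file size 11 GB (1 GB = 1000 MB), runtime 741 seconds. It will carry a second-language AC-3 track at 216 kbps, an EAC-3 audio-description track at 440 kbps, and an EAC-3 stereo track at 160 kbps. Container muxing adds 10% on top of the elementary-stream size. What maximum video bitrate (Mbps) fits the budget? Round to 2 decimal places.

107.15 Mbps

Budget: 11 GB = 88000.0 Mb.
Stream payload after overhead: 88000.0 / 1.10 = 80000.0 Mb.
Total bitrate budget: 80000.0 Mb / 741 s = 107.962 Mbps.
Audio total: 216 + 440 + 160 = 816 kbps = 0.816 Mbps.
Video: 107.962 − 0.816 = 107.146 Mbps.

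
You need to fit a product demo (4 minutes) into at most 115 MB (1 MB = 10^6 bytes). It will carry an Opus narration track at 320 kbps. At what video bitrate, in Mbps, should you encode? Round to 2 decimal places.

Budget: 115 MB = 920.0 Mb.
4 min = 240 s
Total bitrate budget: 920.0 Mb / 240 s = 3.833 Mbps.
Audio: 320 kbps = 0.320 Mbps.
Video: 3.833 − 0.320 = 3.513 Mbps.

3.51 Mbps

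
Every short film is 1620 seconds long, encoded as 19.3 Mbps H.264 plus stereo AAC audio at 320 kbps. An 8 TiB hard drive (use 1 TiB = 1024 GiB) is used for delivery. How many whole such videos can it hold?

Audio: 320 kbps = 0.320 Mbps.
Total bitrate: 19.620 Mbps.
Per item: 19.620 Mbps × 1620 s = 31,784 Mb = 3,973 MB.
Capacity: 8 TiB = 70,368,744 Mb; 2213.94 items → 2213 complete.

2213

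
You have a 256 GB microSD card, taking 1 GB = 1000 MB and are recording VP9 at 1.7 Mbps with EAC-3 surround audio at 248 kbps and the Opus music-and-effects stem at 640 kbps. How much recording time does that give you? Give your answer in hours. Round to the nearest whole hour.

220 hours

Audio total: 248 + 640 = 888 kbps = 0.888 Mbps.
Total bitrate: 1.7 + 0.888 = 2.588 Mbps.
Capacity: 256 GB = 2,048,000 Mb.
Recording time: 2,048,000 / 2.588 = 791,345 s ≈ 220 hours.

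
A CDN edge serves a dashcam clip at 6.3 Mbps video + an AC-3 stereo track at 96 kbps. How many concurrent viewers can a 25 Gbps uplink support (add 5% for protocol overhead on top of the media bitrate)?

Audio: 96 kbps = 0.096 Mbps.
Per-viewer media rate: 6.396 Mbps.
On the wire with 5% overhead: 6.716 Mbps.
25 Gbps = 25,000 Mbps; 25,000 / 6.716 = 3722.56 → 3722 viewers.

3722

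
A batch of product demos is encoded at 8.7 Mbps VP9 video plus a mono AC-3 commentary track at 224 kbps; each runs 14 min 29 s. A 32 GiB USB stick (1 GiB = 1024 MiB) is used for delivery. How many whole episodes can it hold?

35

14 min 29 s = 869 s
Audio: 224 kbps = 0.224 Mbps.
Total bitrate: 8.924 Mbps.
Per item: 8.924 Mbps × 869 s = 7,755 Mb = 969.4 MB.
Capacity: 32 GiB = 274,878 Mb; 35.45 items → 35 complete.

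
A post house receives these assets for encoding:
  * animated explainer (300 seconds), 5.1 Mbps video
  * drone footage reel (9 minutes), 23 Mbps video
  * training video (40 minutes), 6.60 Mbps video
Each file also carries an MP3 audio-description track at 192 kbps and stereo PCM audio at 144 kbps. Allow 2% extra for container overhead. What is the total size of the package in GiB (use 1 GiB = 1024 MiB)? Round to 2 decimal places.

Audio total: 192 + 144 = 336 kbps = 0.336 Mbps.
animated explainer: 5.436 Mbps × 300 s × 1.02 = 1663.4 Mb
drone footage reel: 23.336 Mbps × 540 s × 1.02 = 12853.5 Mb
training video: 6.936 Mbps × 2400 s × 1.02 = 16979.3 Mb
Total: 31496.2 Mb = 3937.0 MB.
= 3.667 GiB.

3.67 GiB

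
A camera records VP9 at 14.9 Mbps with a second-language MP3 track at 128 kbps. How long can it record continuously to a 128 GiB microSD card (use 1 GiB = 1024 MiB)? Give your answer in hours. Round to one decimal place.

Audio: 128 kbps = 0.128 Mbps.
Total bitrate: 14.9 + 0.128 = 15.028 Mbps.
Capacity: 128 GiB = 1,099,512 Mb.
Recording time: 1,099,512 / 15.028 = 73,164 s ≈ 20.3 hours.

20.3 hours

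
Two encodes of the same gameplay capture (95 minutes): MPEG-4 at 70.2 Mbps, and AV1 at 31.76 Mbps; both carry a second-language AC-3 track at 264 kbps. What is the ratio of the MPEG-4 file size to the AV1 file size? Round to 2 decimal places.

95 min = 5700 s
Audio: 264 kbps = 0.264 Mbps.
MPEG-4: 70.464 Mbps × 5700 s = 401644.8 Mb = 46.758 GiB.
AV1: 32.024 Mbps × 5700 s = 182536.8 Mb = 21.250 GiB.
Ratio: 46.758 / 21.250 = 2.200.

2.20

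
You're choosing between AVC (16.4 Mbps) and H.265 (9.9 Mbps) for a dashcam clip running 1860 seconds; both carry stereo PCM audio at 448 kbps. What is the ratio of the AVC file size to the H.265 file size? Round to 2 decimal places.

1.63

Audio: 448 kbps = 0.448 Mbps.
AVC: 16.848 Mbps × 1860 s = 31337.3 Mb = 3.648 GiB.
H.265: 10.348 Mbps × 1860 s = 19247.3 Mb = 2.241 GiB.
Ratio: 3.648 / 2.241 = 1.628.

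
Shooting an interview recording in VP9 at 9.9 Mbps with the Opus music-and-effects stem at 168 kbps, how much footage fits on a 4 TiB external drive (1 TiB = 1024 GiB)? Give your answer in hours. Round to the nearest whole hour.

Audio: 168 kbps = 0.168 Mbps.
Total bitrate: 9.9 + 0.168 = 10.068 Mbps.
Capacity: 4 TiB = 35,184,372 Mb.
Recording time: 35,184,372 / 10.068 = 3,494,673 s ≈ 971 hours.

971 hours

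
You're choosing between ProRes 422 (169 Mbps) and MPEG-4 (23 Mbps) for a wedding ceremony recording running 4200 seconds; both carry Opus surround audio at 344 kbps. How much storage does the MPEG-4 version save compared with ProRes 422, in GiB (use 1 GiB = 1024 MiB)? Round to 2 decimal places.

Audio: 344 kbps = 0.344 Mbps.
ProRes 422: 169.344 Mbps × 4200 s = 711244.8 Mb = 82.800 GiB.
MPEG-4: 23.344 Mbps × 4200 s = 98044.8 Mb = 11.414 GiB.
Saving: 82.800 − 11.414 = 71.386 GiB.

71.39 GiB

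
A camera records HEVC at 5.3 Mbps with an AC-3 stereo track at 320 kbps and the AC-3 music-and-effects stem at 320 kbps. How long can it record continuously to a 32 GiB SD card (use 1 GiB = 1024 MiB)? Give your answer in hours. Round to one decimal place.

12.9 hours

Audio total: 320 + 320 = 640 kbps = 0.640 Mbps.
Total bitrate: 5.3 + 0.640 = 5.940 Mbps.
Capacity: 32 GiB = 274,878 Mb.
Recording time: 274,878 / 5.940 = 46,276 s ≈ 12.9 hours.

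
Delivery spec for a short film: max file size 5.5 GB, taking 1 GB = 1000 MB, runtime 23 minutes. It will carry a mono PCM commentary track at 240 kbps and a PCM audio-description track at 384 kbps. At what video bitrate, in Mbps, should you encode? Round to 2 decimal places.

Budget: 5.5 GB = 44000.0 Mb.
23 min = 1380 s
Total bitrate budget: 44000.0 Mb / 1380 s = 31.884 Mbps.
Audio total: 240 + 384 = 624 kbps = 0.624 Mbps.
Video: 31.884 − 0.624 = 31.260 Mbps.

31.26 Mbps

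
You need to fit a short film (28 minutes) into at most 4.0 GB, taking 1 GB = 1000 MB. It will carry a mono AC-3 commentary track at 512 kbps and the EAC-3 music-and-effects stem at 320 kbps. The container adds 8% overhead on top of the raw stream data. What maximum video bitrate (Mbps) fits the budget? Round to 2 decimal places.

Budget: 4.0 GB = 32000.0 Mb.
Stream payload after overhead: 32000.0 / 1.08 = 29629.6 Mb.
28 min = 1680 s
Total bitrate budget: 29629.6 Mb / 1680 s = 17.637 Mbps.
Audio total: 512 + 320 = 832 kbps = 0.832 Mbps.
Video: 17.637 − 0.832 = 16.805 Mbps.

16.80 Mbps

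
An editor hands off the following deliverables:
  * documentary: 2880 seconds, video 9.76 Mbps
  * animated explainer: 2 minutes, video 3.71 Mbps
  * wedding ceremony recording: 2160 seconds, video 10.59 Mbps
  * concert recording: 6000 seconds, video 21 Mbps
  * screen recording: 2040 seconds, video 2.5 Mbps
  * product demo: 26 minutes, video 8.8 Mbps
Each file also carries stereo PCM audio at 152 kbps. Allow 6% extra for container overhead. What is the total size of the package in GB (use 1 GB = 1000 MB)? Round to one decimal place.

Audio: 152 kbps = 0.152 Mbps.
documentary: 9.912 Mbps × 2880 s × 1.06 = 30259.4 Mb
animated explainer: 3.862 Mbps × 120 s × 1.06 = 491.2 Mb
wedding ceremony recording: 10.742 Mbps × 2160 s × 1.06 = 24594.9 Mb
concert recording: 21.152 Mbps × 6000 s × 1.06 = 134526.7 Mb
screen recording: 2.652 Mbps × 2040 s × 1.06 = 5734.7 Mb
product demo: 8.952 Mbps × 1560 s × 1.06 = 14803.0 Mb
Total: 210409.9 Mb = 26301.2 MB.
= 26.30 GB.

26.3 GB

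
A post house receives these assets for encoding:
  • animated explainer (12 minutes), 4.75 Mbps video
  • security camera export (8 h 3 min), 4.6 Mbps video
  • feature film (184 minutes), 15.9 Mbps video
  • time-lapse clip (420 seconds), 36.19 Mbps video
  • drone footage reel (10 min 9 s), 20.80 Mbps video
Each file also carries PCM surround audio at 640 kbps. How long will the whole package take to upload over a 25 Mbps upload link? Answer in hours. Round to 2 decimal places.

4.08 hours

Audio: 640 kbps = 0.640 Mbps.
animated explainer: 5.390 Mbps × 720 s = 3880.8 Mb
security camera export: 5.240 Mbps × 28980 s = 151855.2 Mb
feature film: 16.540 Mbps × 11040 s = 182601.6 Mb
time-lapse clip: 36.830 Mbps × 420 s = 15468.6 Mb
drone footage reel: 21.440 Mbps × 609 s = 13057.0 Mb
Total: 366863.2 Mb = 45857.9 MB.
At 25 Mbps: 366863.2 / 25 = 14675 s ≈ 4.08 hours.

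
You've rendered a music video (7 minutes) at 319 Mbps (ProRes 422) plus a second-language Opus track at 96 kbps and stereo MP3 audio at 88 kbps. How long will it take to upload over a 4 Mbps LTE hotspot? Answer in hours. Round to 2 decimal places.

9.31 hours

7 min = 420 s
Audio total: 96 + 88 = 184 kbps = 0.184 Mbps.
Total bitrate: 319.184 Mbps.
File: 319.184 Mbps × 420 s = 134057.3 Mb.
At 4 Mbps: 134057.3 / 4 = 33514.3 s ≈ 9.31 hours.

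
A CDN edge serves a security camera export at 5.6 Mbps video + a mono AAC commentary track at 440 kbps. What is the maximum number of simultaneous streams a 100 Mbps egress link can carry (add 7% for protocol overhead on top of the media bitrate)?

15

Audio: 440 kbps = 0.440 Mbps.
Per-viewer media rate: 6.040 Mbps.
On the wire with 7% overhead: 6.463 Mbps.
100 Mbps = 100.0 Mbps; 100.0 / 6.463 = 15.47 → 15 viewers.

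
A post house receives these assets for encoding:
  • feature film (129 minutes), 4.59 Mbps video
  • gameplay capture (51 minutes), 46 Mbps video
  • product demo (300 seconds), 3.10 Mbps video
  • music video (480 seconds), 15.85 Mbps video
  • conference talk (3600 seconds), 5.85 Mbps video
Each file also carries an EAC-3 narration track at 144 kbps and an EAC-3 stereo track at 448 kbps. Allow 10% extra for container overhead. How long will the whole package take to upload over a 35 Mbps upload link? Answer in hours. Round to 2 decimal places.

Audio total: 144 + 448 = 592 kbps = 0.592 Mbps.
feature film: 5.182 Mbps × 7740 s × 1.10 = 44119.5 Mb
gameplay capture: 46.592 Mbps × 3060 s × 1.10 = 156828.7 Mb
product demo: 3.692 Mbps × 300 s × 1.10 = 1218.4 Mb
music video: 16.442 Mbps × 480 s × 1.10 = 8681.4 Mb
conference talk: 6.442 Mbps × 3600 s × 1.10 = 25510.3 Mb
Total: 236358.3 Mb = 29544.8 MB.
At 35 Mbps: 236358.3 / 35 = 6753 s ≈ 1.88 hours.

1.88 hours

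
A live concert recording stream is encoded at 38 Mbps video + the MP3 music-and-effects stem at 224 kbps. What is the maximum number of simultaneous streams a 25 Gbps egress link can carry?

Audio: 224 kbps = 0.224 Mbps.
Per-viewer media rate: 38.224 Mbps.
25 Gbps = 25,000 Mbps; 25,000 / 38.224 = 654.04 → 654 viewers.

654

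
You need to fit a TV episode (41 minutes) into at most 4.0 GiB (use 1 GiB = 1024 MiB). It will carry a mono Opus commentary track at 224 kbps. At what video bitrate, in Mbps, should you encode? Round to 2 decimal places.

13.74 Mbps

Budget: 4.0 GiB = 34359.7 Mb.
41 min = 2460 s
Total bitrate budget: 34359.7 Mb / 2460 s = 13.967 Mbps.
Audio: 224 kbps = 0.224 Mbps.
Video: 13.967 − 0.224 = 13.743 Mbps.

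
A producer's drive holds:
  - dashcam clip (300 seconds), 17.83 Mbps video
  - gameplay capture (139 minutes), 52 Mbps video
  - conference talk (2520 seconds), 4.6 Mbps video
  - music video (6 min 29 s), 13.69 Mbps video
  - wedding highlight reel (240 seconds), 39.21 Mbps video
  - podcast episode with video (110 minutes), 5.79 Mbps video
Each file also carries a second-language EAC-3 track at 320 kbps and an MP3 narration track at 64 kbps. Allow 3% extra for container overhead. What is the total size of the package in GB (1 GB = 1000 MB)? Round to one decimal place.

Audio total: 320 + 64 = 384 kbps = 0.384 Mbps.
dashcam clip: 18.214 Mbps × 300 s × 1.03 = 5628.1 Mb
gameplay capture: 52.384 Mbps × 8340 s × 1.03 = 449989.0 Mb
conference talk: 4.984 Mbps × 2520 s × 1.03 = 12936.5 Mb
music video: 14.074 Mbps × 389 s × 1.03 = 5639.0 Mb
wedding highlight reel: 39.594 Mbps × 240 s × 1.03 = 9787.6 Mb
podcast episode with video: 6.174 Mbps × 6600 s × 1.03 = 41970.9 Mb
Total: 525951.2 Mb = 65743.9 MB.
= 65.74 GB.

65.7 GB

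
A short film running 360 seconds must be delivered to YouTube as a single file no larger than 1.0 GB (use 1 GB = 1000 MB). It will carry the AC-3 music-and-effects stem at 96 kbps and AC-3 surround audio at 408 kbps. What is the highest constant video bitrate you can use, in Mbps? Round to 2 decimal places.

21.72 Mbps

Budget: 1.0 GB = 8000.0 Mb.
Total bitrate budget: 8000.0 Mb / 360 s = 22.222 Mbps.
Audio total: 96 + 408 = 504 kbps = 0.504 Mbps.
Video: 22.222 − 0.504 = 21.718 Mbps.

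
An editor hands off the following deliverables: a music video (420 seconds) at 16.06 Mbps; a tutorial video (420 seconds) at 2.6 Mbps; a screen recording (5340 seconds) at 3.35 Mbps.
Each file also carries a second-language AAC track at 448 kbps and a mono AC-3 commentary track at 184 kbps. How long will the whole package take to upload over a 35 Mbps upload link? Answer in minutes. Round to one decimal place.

14.1 minutes

Audio total: 448 + 184 = 632 kbps = 0.632 Mbps.
music video: 16.692 Mbps × 420 s = 7010.6 Mb
tutorial video: 3.232 Mbps × 420 s = 1357.4 Mb
screen recording: 3.982 Mbps × 5340 s = 21263.9 Mb
Total: 29632.0 Mb = 3704.0 MB.
At 35 Mbps: 29632.0 / 35 = 847 s ≈ 14.1 minutes.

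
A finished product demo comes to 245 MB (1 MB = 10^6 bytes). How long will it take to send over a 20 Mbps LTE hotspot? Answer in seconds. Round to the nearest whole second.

File: 245 MB = 1960.0 Mb.
At 20 Mbps: 1960.0 / 20 = 98.0 s ≈ 98 seconds.

98 seconds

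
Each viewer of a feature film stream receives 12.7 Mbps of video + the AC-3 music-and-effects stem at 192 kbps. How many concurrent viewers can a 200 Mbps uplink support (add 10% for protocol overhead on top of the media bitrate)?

Audio: 192 kbps = 0.192 Mbps.
Per-viewer media rate: 12.892 Mbps.
On the wire with 10% overhead: 14.181 Mbps.
200 Mbps = 200.0 Mbps; 200.0 / 14.181 = 14.10 → 14 viewers.

14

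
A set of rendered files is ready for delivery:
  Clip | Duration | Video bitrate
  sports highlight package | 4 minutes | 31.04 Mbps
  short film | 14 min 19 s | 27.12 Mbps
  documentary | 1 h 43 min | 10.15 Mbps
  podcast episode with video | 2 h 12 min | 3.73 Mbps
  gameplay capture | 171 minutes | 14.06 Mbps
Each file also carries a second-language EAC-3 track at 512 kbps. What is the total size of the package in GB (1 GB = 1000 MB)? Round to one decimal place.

35.0 GB

Audio: 512 kbps = 0.512 Mbps.
sports highlight package: 31.552 Mbps × 240 s = 7572.5 Mb
short film: 27.632 Mbps × 859 s = 23735.9 Mb
documentary: 10.662 Mbps × 6180 s = 65891.2 Mb
podcast episode with video: 4.242 Mbps × 7920 s = 33596.6 Mb
gameplay capture: 14.572 Mbps × 10260 s = 149508.7 Mb
Total: 280304.9 Mb = 35038.1 MB.
= 35.04 GB.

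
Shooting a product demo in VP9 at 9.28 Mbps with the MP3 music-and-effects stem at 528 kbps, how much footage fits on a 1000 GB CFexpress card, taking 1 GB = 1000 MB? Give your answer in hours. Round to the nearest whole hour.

Audio: 528 kbps = 0.528 Mbps.
Total bitrate: 9.28 + 0.528 = 9.808 Mbps.
Capacity: 1000 GB = 8,000,000 Mb.
Recording time: 8,000,000 / 9.808 = 815,661 s ≈ 227 hours.

227 hours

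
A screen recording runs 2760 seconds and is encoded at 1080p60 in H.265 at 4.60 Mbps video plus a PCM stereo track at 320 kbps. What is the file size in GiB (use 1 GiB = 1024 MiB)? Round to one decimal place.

1.6 GiB

Audio: 320 kbps = 0.320 Mbps.
Total bitrate: 4.60 + 0.320 = 4.920 Mbps.
Stream data: 4.920 Mbps × 2760 s = 13579.2 Mb.
13,579 Mb = 1,697,400,000 bytes ÷ 1,073,741,824 = 1.581 GiB.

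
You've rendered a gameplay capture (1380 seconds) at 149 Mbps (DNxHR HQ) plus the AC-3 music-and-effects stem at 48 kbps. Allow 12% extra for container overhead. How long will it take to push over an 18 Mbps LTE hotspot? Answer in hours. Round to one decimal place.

3.6 hours

Audio: 48 kbps = 0.048 Mbps.
Total bitrate: 149.048 Mbps.
File: 149.048 Mbps × 1380 s = 205686.2 Mb.
With 12% container overhead: ×1.12. → 230368.6 Mb.
At 18 Mbps: 230368.6 / 18 = 12798.3 s ≈ 3.56 hours.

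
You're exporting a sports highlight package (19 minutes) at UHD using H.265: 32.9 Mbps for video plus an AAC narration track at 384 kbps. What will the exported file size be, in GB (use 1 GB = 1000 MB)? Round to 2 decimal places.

4.74 GB

19 min = 1140 s
Audio: 384 kbps = 0.384 Mbps.
Total bitrate: 32.9 + 0.384 = 33.284 Mbps.
Stream data: 33.284 Mbps × 1140 s = 37943.8 Mb.
37,944 Mb ÷ 8 = 4,743 MB → 4.743 GB.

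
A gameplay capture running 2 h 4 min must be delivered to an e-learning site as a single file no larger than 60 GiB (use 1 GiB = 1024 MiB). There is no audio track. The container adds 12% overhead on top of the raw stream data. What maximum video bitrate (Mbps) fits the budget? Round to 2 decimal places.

Budget: 60 GiB = 515396.1 Mb.
Stream payload after overhead: 515396.1 / 1.12 = 460175.1 Mb.
2 h 4 min = 124 min = 7440 s
Total bitrate budget: 460175.1 Mb / 7440 s = 61.851 Mbps.

61.85 Mbps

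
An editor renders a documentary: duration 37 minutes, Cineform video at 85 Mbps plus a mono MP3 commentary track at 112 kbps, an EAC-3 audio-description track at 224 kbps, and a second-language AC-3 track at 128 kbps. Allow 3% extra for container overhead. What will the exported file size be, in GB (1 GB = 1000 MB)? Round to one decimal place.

24.4 GB

37 min = 2220 s
Audio total: 112 + 224 + 128 = 464 kbps = 0.464 Mbps.
Total bitrate: 85 + 0.464 = 85.464 Mbps.
Stream data: 85.464 Mbps × 2220 s = 189730.1 Mb.
With 3% container overhead: ×1.03.
195,422 Mb ÷ 8 = 24,428 MB → 24.43 GB.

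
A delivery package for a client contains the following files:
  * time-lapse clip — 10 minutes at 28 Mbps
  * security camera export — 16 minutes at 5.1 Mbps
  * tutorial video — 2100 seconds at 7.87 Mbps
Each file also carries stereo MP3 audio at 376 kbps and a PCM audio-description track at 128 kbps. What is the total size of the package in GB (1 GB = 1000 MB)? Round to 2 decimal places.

Audio total: 376 + 128 = 504 kbps = 0.504 Mbps.
time-lapse clip: 28.504 Mbps × 600 s = 17102.4 Mb
security camera export: 5.604 Mbps × 960 s = 5379.8 Mb
tutorial video: 8.374 Mbps × 2100 s = 17585.4 Mb
Total: 40067.6 Mb = 5008.5 MB.
= 5.008 GB.

5.01 GB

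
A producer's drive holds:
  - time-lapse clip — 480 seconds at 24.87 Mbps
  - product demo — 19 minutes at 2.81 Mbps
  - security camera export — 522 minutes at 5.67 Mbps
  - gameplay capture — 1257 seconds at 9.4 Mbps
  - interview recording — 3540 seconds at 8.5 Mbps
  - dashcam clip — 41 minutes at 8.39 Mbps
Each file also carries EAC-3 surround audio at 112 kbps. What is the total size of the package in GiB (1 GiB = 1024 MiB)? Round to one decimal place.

Audio: 112 kbps = 0.112 Mbps.
time-lapse clip: 24.982 Mbps × 480 s = 11991.4 Mb
product demo: 2.922 Mbps × 1140 s = 3331.1 Mb
security camera export: 5.782 Mbps × 31320 s = 181092.2 Mb
gameplay capture: 9.512 Mbps × 1257 s = 11956.6 Mb
interview recording: 8.612 Mbps × 3540 s = 30486.5 Mb
dashcam clip: 8.502 Mbps × 2460 s = 20914.9 Mb
Total: 259772.7 Mb = 32471.6 MB.
= 30.24 GiB.

30.2 GiB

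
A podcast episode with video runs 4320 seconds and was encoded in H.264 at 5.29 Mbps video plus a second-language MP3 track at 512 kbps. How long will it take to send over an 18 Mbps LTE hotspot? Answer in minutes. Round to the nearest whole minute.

23 minutes

Audio: 512 kbps = 0.512 Mbps.
Total bitrate: 5.802 Mbps.
File: 5.802 Mbps × 4320 s = 25064.6 Mb.
At 18 Mbps: 25064.6 / 18 = 1392.5 s ≈ 23.2 minutes.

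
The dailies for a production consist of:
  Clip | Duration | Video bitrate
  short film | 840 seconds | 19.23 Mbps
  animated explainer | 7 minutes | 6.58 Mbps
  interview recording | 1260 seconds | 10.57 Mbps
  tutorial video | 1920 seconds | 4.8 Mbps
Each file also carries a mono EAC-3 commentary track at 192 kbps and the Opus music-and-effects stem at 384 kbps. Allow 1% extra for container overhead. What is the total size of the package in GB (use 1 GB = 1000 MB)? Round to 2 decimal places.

5.56 GB

Audio total: 192 + 384 = 576 kbps = 0.576 Mbps.
short film: 19.806 Mbps × 840 s × 1.01 = 16803.4 Mb
animated explainer: 7.156 Mbps × 420 s × 1.01 = 3035.6 Mb
interview recording: 11.146 Mbps × 1260 s × 1.01 = 14184.4 Mb
tutorial video: 5.376 Mbps × 1920 s × 1.01 = 10425.1 Mb
Total: 44448.5 Mb = 5556.1 MB.
= 5.556 GB.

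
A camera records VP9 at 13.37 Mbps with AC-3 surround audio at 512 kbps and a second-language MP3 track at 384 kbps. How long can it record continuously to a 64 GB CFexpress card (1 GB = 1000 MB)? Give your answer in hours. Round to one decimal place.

Audio total: 512 + 384 = 896 kbps = 0.896 Mbps.
Total bitrate: 13.37 + 0.896 = 14.266 Mbps.
Capacity: 64 GB = 512,000 Mb.
Recording time: 512,000 / 14.266 = 35,890 s ≈ 9.97 hours.

10.0 hours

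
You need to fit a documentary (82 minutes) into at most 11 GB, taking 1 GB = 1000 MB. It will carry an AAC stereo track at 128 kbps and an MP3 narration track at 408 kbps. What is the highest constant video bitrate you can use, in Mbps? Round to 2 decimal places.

17.35 Mbps

Budget: 11 GB = 88000.0 Mb.
82 min = 4920 s
Total bitrate budget: 88000.0 Mb / 4920 s = 17.886 Mbps.
Audio total: 128 + 408 = 536 kbps = 0.536 Mbps.
Video: 17.886 − 0.536 = 17.350 Mbps.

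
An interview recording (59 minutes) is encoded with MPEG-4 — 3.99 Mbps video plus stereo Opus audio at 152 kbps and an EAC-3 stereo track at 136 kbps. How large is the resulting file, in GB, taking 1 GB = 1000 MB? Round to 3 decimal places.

1.893 GB

59 min = 3540 s
Audio total: 152 + 136 = 288 kbps = 0.288 Mbps.
Total bitrate: 3.99 + 0.288 = 4.278 Mbps.
Stream data: 4.278 Mbps × 3540 s = 15144.1 Mb.
15,144 Mb ÷ 8 = 1,893 MB → 1.893 GB.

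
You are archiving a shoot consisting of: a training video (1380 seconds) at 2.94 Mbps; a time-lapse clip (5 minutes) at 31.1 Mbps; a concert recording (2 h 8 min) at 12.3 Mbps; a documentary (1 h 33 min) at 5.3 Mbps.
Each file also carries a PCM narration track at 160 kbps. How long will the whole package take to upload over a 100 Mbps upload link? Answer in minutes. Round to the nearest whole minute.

Audio: 160 kbps = 0.160 Mbps.
training video: 3.100 Mbps × 1380 s = 4278.0 Mb
time-lapse clip: 31.260 Mbps × 300 s = 9378.0 Mb
concert recording: 12.460 Mbps × 7680 s = 95692.8 Mb
documentary: 5.460 Mbps × 5580 s = 30466.8 Mb
Total: 139815.6 Mb = 17477.0 MB.
At 100 Mbps: 139815.6 / 100 = 1398 s ≈ 23.3 minutes.

23 minutes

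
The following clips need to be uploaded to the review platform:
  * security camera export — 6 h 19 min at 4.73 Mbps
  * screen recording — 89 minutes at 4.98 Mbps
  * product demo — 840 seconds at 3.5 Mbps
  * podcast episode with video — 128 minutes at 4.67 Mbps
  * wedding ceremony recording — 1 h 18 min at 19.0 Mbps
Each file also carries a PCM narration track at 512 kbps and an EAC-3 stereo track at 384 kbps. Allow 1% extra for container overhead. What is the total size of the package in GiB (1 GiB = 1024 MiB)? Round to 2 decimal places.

35.14 GiB

Audio total: 512 + 384 = 896 kbps = 0.896 Mbps.
security camera export: 5.626 Mbps × 22740 s × 1.01 = 129214.6 Mb
screen recording: 5.876 Mbps × 5340 s × 1.01 = 31691.6 Mb
product demo: 4.396 Mbps × 840 s × 1.01 = 3729.6 Mb
podcast episode with video: 5.566 Mbps × 7680 s × 1.01 = 43174.3 Mb
wedding ceremony recording: 19.896 Mbps × 4680 s × 1.01 = 94044.4 Mb
Total: 301854.5 Mb = 37731.8 MB.
= 35.14 GiB.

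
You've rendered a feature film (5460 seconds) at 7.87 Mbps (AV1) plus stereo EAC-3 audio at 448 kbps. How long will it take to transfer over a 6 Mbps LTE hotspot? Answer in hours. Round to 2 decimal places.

Audio: 448 kbps = 0.448 Mbps.
Total bitrate: 8.318 Mbps.
File: 8.318 Mbps × 5460 s = 45416.3 Mb.
At 6 Mbps: 45416.3 / 6 = 7569.4 s ≈ 2.1 hours.

2.10 hours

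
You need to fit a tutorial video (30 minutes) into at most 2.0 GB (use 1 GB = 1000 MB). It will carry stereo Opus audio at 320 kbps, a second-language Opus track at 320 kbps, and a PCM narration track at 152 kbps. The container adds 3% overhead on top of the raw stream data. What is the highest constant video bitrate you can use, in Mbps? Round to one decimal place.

Budget: 2.0 GB = 16000.0 Mb.
Stream payload after overhead: 16000.0 / 1.03 = 15534.0 Mb.
30 min = 1800 s
Total bitrate budget: 15534.0 Mb / 1800 s = 8.630 Mbps.
Audio total: 320 + 320 + 152 = 792 kbps = 0.792 Mbps.
Video: 8.630 − 0.792 = 7.838 Mbps.

7.8 Mbps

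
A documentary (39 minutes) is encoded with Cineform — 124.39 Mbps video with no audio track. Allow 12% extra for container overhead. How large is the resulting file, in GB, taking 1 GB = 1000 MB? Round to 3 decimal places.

40.750 GB

39 min = 2340 s
Total bitrate: 124.39 Mbps.
Stream data: 124.390 Mbps × 2340 s = 291072.6 Mb.
With 12% container overhead: ×1.12.
326,001 Mb ÷ 8 = 40,750 MB → 40.75 GB.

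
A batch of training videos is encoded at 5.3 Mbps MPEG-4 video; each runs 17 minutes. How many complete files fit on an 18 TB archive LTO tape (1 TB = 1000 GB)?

17 min = 1020 s
Per item: 5.300 Mbps × 1020 s = 5,406 Mb = 675.8 MB.
Capacity: 18 TB = 144,000,000 Mb; 26637.07 items → 26637 complete.

26637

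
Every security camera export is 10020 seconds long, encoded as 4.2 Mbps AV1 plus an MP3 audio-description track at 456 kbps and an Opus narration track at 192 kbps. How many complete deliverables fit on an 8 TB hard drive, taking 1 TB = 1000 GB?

Audio total: 456 + 192 = 648 kbps = 0.648 Mbps.
Total bitrate: 4.848 Mbps.
Per item: 4.848 Mbps × 10020 s = 48,577 Mb = 6,072 MB.
Capacity: 8 TB = 64,000,000 Mb; 1317.50 items → 1317 complete.

1317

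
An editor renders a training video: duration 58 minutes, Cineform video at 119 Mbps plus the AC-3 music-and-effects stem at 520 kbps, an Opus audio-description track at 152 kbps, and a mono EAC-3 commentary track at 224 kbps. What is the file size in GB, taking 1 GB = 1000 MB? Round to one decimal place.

58 min = 3480 s
Audio total: 520 + 152 + 224 = 896 kbps = 0.896 Mbps.
Total bitrate: 119 + 0.896 = 119.896 Mbps.
Stream data: 119.896 Mbps × 3480 s = 417238.1 Mb.
417,238 Mb ÷ 8 = 52,155 MB → 52.15 GB.

52.2 GB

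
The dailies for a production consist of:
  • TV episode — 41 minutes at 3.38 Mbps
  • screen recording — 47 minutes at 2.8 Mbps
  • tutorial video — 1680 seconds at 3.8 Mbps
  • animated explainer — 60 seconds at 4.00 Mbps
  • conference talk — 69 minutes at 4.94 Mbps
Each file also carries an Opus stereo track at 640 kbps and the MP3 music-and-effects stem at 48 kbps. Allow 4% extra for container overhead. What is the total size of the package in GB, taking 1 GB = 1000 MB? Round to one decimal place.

6.6 GB

Audio total: 640 + 48 = 688 kbps = 0.688 Mbps.
TV episode: 4.068 Mbps × 2460 s × 1.04 = 10407.6 Mb
screen recording: 3.488 Mbps × 2820 s × 1.04 = 10229.6 Mb
tutorial video: 4.488 Mbps × 1680 s × 1.04 = 7841.4 Mb
animated explainer: 4.688 Mbps × 60 s × 1.04 = 292.5 Mb
conference talk: 5.628 Mbps × 4140 s × 1.04 = 24231.9 Mb
Total: 53003.1 Mb = 6625.4 MB.
= 6.625 GB.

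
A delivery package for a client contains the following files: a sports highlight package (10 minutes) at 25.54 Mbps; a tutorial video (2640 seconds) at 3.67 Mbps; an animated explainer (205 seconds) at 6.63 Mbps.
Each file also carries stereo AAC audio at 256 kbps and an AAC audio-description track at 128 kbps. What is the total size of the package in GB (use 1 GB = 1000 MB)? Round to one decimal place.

Audio total: 256 + 128 = 384 kbps = 0.384 Mbps.
sports highlight package: 25.924 Mbps × 600 s = 15554.4 Mb
tutorial video: 4.054 Mbps × 2640 s = 10702.6 Mb
animated explainer: 7.014 Mbps × 205 s = 1437.9 Mb
Total: 27694.8 Mb = 3461.9 MB.
= 3.462 GB.

3.5 GB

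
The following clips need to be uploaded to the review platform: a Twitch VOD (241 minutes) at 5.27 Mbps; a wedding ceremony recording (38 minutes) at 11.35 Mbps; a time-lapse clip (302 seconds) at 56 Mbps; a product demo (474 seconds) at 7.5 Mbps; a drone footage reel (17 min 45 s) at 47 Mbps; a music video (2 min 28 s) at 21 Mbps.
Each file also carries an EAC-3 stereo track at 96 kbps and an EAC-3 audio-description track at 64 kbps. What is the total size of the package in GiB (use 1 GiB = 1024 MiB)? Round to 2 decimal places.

20.80 GiB

Audio total: 96 + 64 = 160 kbps = 0.160 Mbps.
Twitch VOD: 5.430 Mbps × 14460 s = 78517.8 Mb
wedding ceremony recording: 11.510 Mbps × 2280 s = 26242.8 Mb
time-lapse clip: 56.160 Mbps × 302 s = 16960.3 Mb
product demo: 7.660 Mbps × 474 s = 3630.8 Mb
drone footage reel: 47.160 Mbps × 1065 s = 50225.4 Mb
music video: 21.160 Mbps × 148 s = 3131.7 Mb
Total: 178708.8 Mb = 22338.6 MB.
= 20.80 GiB.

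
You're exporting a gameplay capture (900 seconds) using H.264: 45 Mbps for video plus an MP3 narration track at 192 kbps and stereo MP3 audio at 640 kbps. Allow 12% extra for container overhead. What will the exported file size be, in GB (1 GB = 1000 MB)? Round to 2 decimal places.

5.77 GB

Audio total: 192 + 640 = 832 kbps = 0.832 Mbps.
Total bitrate: 45 + 0.832 = 45.832 Mbps.
Stream data: 45.832 Mbps × 900 s = 41248.8 Mb.
With 12% container overhead: ×1.12.
46,199 Mb ÷ 8 = 5,775 MB → 5.775 GB.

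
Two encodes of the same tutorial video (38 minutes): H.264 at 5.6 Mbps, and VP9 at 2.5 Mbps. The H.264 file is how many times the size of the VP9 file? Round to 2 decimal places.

2.24

38 min = 2280 s
H.264: 5.600 Mbps × 2280 s = 12768.0 Mb = 1.486 GiB.
VP9: 2.500 Mbps × 2280 s = 5700.0 Mb = 0.664 GiB.
Ratio: 1.486 / 0.664 = 2.240.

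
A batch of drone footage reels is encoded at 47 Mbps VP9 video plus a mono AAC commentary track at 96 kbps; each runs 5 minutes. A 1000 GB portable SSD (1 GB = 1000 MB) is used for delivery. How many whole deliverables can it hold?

566

5 min = 300 s
Audio: 96 kbps = 0.096 Mbps.
Total bitrate: 47.096 Mbps.
Per item: 47.096 Mbps × 300 s = 14,129 Mb = 1,766 MB.
Capacity: 1000 GB = 8,000,000 Mb; 566.22 items → 566 complete.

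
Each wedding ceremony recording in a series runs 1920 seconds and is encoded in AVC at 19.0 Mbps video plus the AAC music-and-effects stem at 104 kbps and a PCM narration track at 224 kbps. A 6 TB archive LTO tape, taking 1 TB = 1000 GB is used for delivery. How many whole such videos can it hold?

Audio total: 104 + 224 = 328 kbps = 0.328 Mbps.
Total bitrate: 19.328 Mbps.
Per item: 19.328 Mbps × 1920 s = 37,110 Mb = 4,639 MB.
Capacity: 6 TB = 48,000,000 Mb; 1293.46 items → 1293 complete.

1293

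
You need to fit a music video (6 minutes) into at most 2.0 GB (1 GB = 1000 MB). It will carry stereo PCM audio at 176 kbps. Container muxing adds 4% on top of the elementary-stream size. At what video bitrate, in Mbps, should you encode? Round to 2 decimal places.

Budget: 2.0 GB = 16000.0 Mb.
Stream payload after overhead: 16000.0 / 1.04 = 15384.6 Mb.
6 min = 360 s
Total bitrate budget: 15384.6 Mb / 360 s = 42.735 Mbps.
Audio: 176 kbps = 0.176 Mbps.
Video: 42.735 − 0.176 = 42.559 Mbps.

42.56 Mbps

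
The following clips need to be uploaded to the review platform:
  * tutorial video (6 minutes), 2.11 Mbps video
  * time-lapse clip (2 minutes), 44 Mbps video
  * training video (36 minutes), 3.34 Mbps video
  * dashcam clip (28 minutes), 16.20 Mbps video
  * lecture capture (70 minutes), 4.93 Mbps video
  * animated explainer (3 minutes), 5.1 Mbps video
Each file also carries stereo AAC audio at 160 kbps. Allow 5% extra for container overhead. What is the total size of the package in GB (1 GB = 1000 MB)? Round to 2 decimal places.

8.33 GB

Audio: 160 kbps = 0.160 Mbps.
tutorial video: 2.270 Mbps × 360 s × 1.05 = 858.1 Mb
time-lapse clip: 44.160 Mbps × 120 s × 1.05 = 5564.2 Mb
training video: 3.500 Mbps × 2160 s × 1.05 = 7938.0 Mb
dashcam clip: 16.360 Mbps × 1680 s × 1.05 = 28859.0 Mb
lecture capture: 5.090 Mbps × 4200 s × 1.05 = 22446.9 Mb
animated explainer: 5.260 Mbps × 180 s × 1.05 = 994.1 Mb
Total: 66660.3 Mb = 8332.5 MB.
= 8.333 GB.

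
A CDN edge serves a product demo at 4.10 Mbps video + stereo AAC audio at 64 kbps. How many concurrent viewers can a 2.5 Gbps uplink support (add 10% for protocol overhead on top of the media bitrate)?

Audio: 64 kbps = 0.064 Mbps.
Per-viewer media rate: 4.164 Mbps.
On the wire with 10% overhead: 4.580 Mbps.
2.5 Gbps = 2,500 Mbps; 2,500 / 4.580 = 545.80 → 545 viewers.

545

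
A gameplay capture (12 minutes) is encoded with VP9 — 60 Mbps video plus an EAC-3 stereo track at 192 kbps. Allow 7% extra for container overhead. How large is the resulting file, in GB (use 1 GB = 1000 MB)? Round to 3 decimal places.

5.796 GB

12 min = 720 s
Audio: 192 kbps = 0.192 Mbps.
Total bitrate: 60 + 0.192 = 60.192 Mbps.
Stream data: 60.192 Mbps × 720 s = 43338.2 Mb.
With 7% container overhead: ×1.07.
46,372 Mb ÷ 8 = 5,796 MB → 5.796 GB.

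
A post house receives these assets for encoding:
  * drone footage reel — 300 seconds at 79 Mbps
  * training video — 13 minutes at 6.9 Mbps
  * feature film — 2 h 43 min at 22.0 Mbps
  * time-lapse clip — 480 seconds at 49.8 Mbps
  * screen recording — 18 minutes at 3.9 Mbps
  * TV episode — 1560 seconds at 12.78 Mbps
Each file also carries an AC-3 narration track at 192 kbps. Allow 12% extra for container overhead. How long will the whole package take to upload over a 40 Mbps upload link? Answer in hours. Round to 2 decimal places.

Audio: 192 kbps = 0.192 Mbps.
drone footage reel: 79.192 Mbps × 300 s × 1.12 = 26608.5 Mb
training video: 7.092 Mbps × 780 s × 1.12 = 6195.6 Mb
feature film: 22.192 Mbps × 9780 s × 1.12 = 243082.3 Mb
time-lapse clip: 49.992 Mbps × 480 s × 1.12 = 26875.7 Mb
screen recording: 4.092 Mbps × 1080 s × 1.12 = 4949.7 Mb
TV episode: 12.972 Mbps × 1560 s × 1.12 = 22664.7 Mb
Total: 330376.4 Mb = 41297.1 MB.
At 40 Mbps: 330376.4 / 40 = 8259 s ≈ 2.29 hours.

2.29 hours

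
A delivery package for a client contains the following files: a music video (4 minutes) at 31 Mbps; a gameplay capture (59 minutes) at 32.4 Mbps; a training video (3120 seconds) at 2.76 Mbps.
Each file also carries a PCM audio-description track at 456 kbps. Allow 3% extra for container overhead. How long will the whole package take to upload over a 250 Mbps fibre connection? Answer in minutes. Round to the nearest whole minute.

Audio: 456 kbps = 0.456 Mbps.
music video: 31.456 Mbps × 240 s × 1.03 = 7775.9 Mb
gameplay capture: 32.856 Mbps × 3540 s × 1.03 = 119799.5 Mb
training video: 3.216 Mbps × 3120 s × 1.03 = 10334.9 Mb
Total: 137910.4 Mb = 17238.8 MB.
At 250 Mbps: 137910.4 / 250 = 552 s ≈ 9.19 minutes.

9 minutes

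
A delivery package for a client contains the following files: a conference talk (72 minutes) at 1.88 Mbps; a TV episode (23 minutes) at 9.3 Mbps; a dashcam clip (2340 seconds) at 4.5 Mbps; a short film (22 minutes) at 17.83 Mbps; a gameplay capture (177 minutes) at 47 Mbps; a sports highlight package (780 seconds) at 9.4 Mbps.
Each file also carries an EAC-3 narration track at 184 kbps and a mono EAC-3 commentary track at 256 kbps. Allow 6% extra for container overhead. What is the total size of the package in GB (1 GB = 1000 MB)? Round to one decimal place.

75.6 GB

Audio total: 184 + 256 = 440 kbps = 0.440 Mbps.
conference talk: 2.320 Mbps × 4320 s × 1.06 = 10623.7 Mb
TV episode: 9.740 Mbps × 1380 s × 1.06 = 14247.7 Mb
dashcam clip: 4.940 Mbps × 2340 s × 1.06 = 12253.2 Mb
short film: 18.270 Mbps × 1320 s × 1.06 = 25563.4 Mb
gameplay capture: 47.440 Mbps × 10620 s × 1.06 = 534041.6 Mb
sports highlight package: 9.840 Mbps × 780 s × 1.06 = 8135.7 Mb
Total: 604865.3 Mb = 75608.2 MB.
= 75.61 GB.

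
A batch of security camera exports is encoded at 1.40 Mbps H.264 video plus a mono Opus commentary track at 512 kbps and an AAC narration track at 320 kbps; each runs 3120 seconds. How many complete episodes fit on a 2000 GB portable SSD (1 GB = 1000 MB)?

Audio total: 512 + 320 = 832 kbps = 0.832 Mbps.
Total bitrate: 2.232 Mbps.
Per item: 2.232 Mbps × 3120 s = 6,964 Mb = 870.5 MB.
Capacity: 2000 GB = 16,000,000 Mb; 2297.58 items → 2297 complete.

2297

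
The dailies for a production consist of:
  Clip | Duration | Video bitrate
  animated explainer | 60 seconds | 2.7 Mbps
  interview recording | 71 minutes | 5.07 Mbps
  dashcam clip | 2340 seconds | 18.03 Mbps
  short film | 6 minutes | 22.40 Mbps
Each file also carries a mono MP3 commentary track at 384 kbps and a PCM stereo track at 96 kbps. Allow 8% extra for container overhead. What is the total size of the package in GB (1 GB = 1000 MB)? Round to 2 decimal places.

10.18 GB

Audio total: 384 + 96 = 480 kbps = 0.480 Mbps.
animated explainer: 3.180 Mbps × 60 s × 1.08 = 206.1 Mb
interview recording: 5.550 Mbps × 4260 s × 1.08 = 25534.4 Mb
dashcam clip: 18.510 Mbps × 2340 s × 1.08 = 46778.5 Mb
short film: 22.880 Mbps × 360 s × 1.08 = 8895.7 Mb
Total: 81414.7 Mb = 10176.8 MB.
= 10.18 GB.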